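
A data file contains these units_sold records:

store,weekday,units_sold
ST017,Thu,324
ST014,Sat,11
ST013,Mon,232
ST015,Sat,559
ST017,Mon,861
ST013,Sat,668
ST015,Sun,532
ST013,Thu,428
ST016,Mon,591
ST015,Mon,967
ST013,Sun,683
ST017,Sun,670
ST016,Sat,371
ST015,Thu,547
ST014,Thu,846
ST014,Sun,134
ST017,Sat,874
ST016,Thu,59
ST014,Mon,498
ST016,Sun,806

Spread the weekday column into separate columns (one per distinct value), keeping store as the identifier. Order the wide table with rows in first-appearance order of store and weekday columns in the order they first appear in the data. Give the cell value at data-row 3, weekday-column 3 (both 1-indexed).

With rows in first-appearance order of store, row 3 is store=ST013. weekday columns in first-appearance order: Thu, Sat, Mon, Sun; column 3 is Mon.
Long rows with store=ST013, weekday=Mon: units_sold = 232.

232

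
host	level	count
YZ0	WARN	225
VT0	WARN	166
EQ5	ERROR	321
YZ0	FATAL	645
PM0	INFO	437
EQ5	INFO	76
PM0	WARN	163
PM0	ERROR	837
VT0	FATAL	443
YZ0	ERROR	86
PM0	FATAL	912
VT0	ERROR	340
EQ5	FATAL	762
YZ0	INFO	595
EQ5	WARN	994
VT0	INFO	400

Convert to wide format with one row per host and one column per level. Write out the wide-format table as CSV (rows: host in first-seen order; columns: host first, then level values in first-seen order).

host,WARN,ERROR,FATAL,INFO
YZ0,225,86,645,595
VT0,166,340,443,400
EQ5,994,321,762,76
PM0,163,837,912,437

Columns: host plus the 4 distinct level values (WARN, ERROR, FATAL, INFO).
For example, row YZ0 column WARN takes count=225 from the long row (YZ0, WARN).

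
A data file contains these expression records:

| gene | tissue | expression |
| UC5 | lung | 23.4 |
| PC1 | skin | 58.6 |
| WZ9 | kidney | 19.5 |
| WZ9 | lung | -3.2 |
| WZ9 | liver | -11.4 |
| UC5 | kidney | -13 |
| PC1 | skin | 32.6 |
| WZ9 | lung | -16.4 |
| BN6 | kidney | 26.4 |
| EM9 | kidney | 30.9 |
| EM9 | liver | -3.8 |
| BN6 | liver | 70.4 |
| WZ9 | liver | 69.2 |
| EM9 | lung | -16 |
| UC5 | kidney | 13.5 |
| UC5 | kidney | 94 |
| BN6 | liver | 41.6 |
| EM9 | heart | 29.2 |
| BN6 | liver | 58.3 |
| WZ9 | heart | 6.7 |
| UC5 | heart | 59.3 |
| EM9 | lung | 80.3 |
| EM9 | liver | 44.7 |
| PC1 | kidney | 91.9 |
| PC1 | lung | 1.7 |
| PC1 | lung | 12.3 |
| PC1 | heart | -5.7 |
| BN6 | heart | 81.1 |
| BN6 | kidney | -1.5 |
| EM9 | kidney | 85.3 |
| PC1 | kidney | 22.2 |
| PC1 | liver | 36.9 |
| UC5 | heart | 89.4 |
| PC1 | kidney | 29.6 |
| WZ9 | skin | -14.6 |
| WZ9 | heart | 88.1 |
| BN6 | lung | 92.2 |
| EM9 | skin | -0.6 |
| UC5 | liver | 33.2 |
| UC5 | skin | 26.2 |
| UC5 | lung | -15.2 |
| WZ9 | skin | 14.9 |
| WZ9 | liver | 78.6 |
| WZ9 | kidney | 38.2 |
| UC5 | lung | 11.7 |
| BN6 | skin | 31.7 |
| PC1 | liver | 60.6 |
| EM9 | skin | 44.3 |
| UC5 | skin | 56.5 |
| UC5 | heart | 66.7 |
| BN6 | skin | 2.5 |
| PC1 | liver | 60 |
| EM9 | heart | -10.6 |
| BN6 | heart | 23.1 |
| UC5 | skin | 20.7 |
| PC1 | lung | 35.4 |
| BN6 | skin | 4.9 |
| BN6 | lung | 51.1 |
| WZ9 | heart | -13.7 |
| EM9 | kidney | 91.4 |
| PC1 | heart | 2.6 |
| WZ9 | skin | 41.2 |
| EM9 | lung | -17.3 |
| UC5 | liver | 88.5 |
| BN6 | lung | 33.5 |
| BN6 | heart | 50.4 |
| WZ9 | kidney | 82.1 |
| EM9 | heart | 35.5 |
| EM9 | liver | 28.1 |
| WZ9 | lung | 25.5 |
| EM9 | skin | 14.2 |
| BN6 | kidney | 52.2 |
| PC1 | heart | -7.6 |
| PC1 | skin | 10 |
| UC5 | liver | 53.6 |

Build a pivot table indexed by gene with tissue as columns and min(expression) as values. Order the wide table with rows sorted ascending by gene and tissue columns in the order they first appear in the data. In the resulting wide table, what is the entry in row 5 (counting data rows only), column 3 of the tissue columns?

19.5

With rows sorted ascending by gene, row 5 is gene=WZ9. tissue columns in first-appearance order: lung, skin, kidney, liver, heart; column 3 is kidney.
Long rows with gene=WZ9, tissue=kidney: min(19.5, 38.2, 82.1) = 19.5.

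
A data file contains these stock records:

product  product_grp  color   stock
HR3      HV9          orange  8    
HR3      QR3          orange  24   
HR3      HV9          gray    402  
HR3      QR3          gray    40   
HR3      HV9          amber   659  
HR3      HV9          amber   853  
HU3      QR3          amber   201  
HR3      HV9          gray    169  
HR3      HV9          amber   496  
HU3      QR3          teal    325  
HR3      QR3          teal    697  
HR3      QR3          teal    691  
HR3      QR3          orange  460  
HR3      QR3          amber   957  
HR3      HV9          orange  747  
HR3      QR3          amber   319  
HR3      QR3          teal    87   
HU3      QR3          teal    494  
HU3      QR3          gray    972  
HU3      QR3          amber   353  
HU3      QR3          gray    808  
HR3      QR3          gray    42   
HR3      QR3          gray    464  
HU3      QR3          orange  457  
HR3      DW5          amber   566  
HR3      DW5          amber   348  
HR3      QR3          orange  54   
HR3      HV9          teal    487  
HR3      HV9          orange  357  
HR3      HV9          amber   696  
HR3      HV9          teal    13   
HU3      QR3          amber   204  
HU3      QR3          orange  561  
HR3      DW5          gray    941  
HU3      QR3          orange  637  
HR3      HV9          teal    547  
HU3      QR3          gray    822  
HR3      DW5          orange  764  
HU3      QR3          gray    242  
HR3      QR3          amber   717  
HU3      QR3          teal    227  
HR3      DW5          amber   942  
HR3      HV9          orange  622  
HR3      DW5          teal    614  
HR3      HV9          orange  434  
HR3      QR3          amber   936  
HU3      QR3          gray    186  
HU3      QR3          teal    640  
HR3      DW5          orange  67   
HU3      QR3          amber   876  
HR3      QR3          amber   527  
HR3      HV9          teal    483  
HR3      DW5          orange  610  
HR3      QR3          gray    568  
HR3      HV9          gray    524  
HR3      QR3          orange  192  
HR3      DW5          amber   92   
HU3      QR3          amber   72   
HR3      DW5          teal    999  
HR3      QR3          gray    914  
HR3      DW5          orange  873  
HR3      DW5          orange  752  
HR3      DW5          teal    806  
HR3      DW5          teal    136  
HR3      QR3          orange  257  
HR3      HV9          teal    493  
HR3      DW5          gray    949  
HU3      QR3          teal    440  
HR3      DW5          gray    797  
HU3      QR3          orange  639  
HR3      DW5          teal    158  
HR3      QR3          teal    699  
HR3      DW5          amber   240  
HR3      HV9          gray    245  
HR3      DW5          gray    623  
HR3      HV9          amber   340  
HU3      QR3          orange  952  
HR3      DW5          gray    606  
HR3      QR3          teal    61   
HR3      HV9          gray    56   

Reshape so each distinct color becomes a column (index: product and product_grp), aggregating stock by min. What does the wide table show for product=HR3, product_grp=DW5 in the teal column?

136

Rows with product=HR3, product_grp=DW5 and color=teal: stock values are 614, 999, 806, 136, 158.
min(614, 999, 806, 136, 158) = 136.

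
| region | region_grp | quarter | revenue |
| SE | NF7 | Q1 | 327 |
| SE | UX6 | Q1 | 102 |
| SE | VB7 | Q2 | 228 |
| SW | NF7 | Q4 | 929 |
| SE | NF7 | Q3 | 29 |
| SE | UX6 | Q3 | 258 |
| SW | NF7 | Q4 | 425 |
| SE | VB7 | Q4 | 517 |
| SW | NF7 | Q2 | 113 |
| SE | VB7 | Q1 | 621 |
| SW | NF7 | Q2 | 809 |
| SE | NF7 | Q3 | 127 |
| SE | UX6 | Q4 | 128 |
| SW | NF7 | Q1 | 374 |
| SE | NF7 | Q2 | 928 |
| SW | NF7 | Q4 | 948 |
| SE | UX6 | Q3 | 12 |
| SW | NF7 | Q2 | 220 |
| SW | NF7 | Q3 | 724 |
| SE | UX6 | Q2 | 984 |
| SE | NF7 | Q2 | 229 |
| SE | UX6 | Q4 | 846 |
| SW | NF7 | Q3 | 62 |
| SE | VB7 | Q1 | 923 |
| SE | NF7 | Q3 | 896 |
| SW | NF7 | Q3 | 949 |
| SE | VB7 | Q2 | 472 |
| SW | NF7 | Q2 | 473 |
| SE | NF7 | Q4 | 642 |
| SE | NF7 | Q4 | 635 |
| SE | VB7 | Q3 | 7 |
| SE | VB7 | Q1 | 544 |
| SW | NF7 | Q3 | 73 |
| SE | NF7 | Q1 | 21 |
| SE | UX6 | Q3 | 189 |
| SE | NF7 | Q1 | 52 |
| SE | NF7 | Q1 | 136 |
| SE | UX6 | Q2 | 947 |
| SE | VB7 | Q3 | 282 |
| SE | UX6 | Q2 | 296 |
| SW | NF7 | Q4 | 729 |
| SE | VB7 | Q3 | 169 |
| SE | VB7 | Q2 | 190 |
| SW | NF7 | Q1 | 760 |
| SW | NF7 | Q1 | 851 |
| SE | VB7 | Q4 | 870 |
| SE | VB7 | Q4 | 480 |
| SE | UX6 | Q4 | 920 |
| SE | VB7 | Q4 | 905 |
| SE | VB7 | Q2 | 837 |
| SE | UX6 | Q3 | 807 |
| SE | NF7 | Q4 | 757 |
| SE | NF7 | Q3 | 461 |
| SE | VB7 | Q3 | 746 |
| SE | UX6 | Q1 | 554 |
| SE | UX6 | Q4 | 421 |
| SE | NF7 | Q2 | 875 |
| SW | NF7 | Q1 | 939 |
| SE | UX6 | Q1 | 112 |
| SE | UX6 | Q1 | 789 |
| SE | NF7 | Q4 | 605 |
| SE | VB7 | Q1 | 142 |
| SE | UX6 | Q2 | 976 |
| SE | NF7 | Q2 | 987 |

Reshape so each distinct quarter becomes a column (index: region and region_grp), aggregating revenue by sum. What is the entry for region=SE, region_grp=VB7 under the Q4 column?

Rows with region=SE, region_grp=VB7 and quarter=Q4: revenue values are 517, 870, 480, 905.
517 + 870 + 480 + 905 = 2772.

2772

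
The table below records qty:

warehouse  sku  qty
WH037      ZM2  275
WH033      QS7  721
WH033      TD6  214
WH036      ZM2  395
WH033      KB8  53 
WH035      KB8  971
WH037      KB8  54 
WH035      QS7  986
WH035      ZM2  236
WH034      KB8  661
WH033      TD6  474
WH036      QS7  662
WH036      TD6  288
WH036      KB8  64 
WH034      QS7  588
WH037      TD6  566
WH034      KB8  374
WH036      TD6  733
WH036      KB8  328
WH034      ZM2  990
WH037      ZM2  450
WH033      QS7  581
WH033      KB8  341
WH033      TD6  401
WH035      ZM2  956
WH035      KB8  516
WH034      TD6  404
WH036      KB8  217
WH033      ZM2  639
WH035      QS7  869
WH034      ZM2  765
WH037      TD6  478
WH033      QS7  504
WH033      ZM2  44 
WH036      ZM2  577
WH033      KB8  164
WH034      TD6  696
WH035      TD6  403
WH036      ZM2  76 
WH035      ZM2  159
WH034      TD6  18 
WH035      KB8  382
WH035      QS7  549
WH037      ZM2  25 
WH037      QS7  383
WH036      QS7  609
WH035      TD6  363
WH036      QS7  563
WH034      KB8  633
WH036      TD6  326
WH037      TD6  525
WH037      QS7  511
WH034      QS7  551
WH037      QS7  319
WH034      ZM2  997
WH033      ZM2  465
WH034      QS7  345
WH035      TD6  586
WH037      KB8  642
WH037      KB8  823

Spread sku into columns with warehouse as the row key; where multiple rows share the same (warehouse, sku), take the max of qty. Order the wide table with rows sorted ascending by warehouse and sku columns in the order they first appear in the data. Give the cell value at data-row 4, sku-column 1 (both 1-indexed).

577

With rows sorted ascending by warehouse, row 4 is warehouse=WH036. sku columns in first-appearance order: ZM2, QS7, TD6, KB8; column 1 is ZM2.
Long rows with warehouse=WH036, sku=ZM2: max(395, 577, 76) = 577.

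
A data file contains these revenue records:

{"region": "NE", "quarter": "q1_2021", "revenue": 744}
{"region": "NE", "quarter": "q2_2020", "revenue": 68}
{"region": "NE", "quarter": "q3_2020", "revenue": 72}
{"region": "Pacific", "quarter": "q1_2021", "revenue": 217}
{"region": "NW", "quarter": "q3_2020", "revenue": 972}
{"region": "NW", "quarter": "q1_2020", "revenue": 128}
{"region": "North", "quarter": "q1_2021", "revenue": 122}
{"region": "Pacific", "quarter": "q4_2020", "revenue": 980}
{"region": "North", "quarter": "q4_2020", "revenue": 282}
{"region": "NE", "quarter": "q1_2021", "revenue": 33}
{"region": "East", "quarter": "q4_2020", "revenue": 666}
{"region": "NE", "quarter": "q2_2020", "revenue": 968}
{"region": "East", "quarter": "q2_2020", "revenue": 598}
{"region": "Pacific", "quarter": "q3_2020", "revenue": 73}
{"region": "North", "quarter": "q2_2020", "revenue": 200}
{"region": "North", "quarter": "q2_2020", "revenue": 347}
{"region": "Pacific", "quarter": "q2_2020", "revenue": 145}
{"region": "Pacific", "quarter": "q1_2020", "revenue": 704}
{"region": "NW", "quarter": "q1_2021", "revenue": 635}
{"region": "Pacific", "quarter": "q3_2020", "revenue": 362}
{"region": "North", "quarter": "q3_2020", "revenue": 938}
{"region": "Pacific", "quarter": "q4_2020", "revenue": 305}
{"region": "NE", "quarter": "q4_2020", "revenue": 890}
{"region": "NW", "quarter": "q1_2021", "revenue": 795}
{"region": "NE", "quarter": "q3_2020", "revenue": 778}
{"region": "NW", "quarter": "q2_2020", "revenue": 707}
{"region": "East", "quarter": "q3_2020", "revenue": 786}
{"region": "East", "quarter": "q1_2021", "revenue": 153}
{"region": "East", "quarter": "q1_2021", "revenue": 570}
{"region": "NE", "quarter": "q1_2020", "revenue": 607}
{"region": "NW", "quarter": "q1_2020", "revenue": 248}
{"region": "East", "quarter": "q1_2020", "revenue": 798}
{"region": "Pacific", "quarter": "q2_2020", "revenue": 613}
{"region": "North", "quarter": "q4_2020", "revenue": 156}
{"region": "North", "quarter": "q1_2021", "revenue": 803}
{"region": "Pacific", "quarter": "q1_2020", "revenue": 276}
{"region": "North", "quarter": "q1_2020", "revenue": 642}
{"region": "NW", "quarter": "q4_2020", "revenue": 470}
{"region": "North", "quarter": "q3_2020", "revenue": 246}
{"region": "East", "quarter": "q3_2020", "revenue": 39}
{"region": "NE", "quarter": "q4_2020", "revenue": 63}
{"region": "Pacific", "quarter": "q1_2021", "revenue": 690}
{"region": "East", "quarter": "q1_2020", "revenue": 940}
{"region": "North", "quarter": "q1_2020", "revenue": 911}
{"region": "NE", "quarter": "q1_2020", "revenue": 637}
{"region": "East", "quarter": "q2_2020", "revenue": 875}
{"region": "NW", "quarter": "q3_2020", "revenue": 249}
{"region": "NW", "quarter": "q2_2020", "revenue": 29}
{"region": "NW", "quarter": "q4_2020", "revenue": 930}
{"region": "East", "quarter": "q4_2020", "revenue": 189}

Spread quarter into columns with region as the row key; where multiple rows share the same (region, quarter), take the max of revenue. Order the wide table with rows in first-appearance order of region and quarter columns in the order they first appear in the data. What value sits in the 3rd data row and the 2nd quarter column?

With rows in first-appearance order of region, row 3 is region=NW. quarter columns in first-appearance order: q1_2021, q2_2020, q3_2020, q1_2020, q4_2020; column 2 is q2_2020.
Long rows with region=NW, quarter=q2_2020: max(707, 29) = 707.

707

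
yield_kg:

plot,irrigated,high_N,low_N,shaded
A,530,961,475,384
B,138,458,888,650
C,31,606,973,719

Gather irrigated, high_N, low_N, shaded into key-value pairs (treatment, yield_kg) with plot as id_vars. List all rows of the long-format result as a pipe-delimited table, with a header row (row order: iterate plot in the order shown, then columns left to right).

Each (plot, column) pair becomes one row: 3 × 4 = 12 rows.
For example, (A, irrigated) → yield_kg=530.

| plot | treatment | yield_kg |
| A | irrigated | 530 |
| A | high_N | 961 |
| A | low_N | 475 |
| A | shaded | 384 |
| B | irrigated | 138 |
| B | high_N | 458 |
| B | low_N | 888 |
| B | shaded | 650 |
| C | irrigated | 31 |
| C | high_N | 606 |
| C | low_N | 973 |
| C | shaded | 719 |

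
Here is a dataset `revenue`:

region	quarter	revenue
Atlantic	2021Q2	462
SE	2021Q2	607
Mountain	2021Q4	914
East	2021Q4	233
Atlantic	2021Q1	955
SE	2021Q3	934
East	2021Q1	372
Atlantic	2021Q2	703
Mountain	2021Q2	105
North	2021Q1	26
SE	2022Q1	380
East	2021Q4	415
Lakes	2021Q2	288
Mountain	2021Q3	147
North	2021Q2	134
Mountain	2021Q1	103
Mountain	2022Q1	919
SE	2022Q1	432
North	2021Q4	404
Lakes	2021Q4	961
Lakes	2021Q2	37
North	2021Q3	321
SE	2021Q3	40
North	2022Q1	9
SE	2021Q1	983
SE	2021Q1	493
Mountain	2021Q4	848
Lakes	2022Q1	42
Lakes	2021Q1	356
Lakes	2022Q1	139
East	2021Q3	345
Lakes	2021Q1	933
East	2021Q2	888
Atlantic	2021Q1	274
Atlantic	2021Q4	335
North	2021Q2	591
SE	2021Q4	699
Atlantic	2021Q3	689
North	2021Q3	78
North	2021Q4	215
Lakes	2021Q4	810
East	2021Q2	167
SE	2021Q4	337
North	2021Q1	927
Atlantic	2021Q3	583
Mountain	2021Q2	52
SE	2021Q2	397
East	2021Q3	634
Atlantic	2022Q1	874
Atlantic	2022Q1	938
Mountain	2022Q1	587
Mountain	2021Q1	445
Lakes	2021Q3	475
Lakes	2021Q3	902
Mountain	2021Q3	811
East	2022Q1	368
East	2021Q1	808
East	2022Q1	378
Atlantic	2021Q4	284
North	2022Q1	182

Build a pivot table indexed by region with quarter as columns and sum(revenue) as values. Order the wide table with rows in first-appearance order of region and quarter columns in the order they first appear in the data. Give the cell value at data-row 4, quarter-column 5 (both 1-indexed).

With rows in first-appearance order of region, row 4 is region=East. quarter columns in first-appearance order: 2021Q2, 2021Q4, 2021Q1, 2021Q3, 2022Q1; column 5 is 2022Q1.
Long rows with region=East, quarter=2022Q1: 368 + 378 = 746.

746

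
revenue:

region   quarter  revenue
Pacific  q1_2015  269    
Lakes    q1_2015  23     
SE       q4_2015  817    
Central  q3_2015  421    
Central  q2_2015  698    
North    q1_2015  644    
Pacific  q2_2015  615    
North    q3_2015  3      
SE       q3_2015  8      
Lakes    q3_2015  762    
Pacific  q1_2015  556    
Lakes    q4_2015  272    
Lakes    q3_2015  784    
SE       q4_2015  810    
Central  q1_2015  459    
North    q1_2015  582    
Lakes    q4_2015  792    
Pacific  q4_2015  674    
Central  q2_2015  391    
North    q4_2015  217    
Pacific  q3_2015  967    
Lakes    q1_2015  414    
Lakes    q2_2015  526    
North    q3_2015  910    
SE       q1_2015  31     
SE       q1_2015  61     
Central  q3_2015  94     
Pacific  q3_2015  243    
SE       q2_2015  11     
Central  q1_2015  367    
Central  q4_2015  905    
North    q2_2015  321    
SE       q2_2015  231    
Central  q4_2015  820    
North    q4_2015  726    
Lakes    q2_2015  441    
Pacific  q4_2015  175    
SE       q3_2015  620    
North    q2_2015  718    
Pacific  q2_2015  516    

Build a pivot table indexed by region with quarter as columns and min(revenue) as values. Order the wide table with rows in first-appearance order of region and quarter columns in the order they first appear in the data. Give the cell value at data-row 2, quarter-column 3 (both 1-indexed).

With rows in first-appearance order of region, row 2 is region=Lakes. quarter columns in first-appearance order: q1_2015, q4_2015, q3_2015, q2_2015; column 3 is q3_2015.
Long rows with region=Lakes, quarter=q3_2015: min(762, 784) = 762.

762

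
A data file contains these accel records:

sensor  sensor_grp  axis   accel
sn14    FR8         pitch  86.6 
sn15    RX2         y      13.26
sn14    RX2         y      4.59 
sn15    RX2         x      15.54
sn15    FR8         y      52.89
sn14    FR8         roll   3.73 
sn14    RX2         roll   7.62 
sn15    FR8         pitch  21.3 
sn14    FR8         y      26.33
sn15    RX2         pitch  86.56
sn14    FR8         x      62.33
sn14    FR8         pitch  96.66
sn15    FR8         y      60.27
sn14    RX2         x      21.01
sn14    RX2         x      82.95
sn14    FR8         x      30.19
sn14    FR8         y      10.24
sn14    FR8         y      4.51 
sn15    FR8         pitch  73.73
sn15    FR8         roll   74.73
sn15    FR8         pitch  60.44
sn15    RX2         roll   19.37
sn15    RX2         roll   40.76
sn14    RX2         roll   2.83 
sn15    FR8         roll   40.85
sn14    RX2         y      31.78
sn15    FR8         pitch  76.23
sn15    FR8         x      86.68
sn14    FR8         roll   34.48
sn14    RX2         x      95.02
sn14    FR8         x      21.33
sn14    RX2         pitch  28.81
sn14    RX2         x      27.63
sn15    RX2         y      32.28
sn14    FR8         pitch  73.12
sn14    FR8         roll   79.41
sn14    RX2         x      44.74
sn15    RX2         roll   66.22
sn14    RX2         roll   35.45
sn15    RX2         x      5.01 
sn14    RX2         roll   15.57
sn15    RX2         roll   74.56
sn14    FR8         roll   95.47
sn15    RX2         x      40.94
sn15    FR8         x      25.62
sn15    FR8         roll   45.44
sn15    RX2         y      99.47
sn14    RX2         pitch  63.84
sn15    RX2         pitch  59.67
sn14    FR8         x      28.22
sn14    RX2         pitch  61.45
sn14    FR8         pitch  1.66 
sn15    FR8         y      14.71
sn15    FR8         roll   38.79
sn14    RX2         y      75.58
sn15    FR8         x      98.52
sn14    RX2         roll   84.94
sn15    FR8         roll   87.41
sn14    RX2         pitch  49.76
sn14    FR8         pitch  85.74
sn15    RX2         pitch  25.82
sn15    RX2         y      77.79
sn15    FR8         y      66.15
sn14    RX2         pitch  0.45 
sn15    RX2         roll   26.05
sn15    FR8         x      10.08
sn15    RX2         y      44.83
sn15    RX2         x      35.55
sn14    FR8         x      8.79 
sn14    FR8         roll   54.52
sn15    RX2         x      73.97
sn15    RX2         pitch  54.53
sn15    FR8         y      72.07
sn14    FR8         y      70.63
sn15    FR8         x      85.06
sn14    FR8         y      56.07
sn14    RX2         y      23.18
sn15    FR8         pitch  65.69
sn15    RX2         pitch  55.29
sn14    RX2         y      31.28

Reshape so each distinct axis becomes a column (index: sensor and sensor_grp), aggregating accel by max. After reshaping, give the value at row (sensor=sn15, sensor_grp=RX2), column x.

Rows with sensor=sn15, sensor_grp=RX2 and axis=x: accel values are 15.54, 5.01, 40.94, 35.55, 73.97.
max(15.54, 5.01, 40.94, 35.55, 73.97) = 73.97.

73.97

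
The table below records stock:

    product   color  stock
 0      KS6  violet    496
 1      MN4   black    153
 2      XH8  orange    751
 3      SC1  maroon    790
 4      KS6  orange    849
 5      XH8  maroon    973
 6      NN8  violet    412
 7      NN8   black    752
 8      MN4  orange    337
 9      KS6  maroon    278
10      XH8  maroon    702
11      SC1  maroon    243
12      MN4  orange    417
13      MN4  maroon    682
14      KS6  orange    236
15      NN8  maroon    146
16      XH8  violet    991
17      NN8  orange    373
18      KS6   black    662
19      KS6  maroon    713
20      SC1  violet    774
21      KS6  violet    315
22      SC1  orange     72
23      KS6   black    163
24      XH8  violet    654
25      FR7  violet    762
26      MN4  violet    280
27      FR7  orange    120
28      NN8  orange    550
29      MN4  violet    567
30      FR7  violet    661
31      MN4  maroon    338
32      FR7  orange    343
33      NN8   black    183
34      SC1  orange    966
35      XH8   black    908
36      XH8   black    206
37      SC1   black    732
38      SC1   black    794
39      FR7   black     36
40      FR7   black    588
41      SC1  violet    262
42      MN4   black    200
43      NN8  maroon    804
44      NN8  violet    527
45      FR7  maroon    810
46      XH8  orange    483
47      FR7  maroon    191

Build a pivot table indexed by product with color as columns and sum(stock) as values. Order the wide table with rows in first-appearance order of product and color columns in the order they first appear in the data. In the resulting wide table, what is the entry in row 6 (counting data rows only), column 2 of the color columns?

With rows in first-appearance order of product, row 6 is product=FR7. color columns in first-appearance order: violet, black, orange, maroon; column 2 is black.
Long rows with product=FR7, color=black: 36 + 588 = 624.

624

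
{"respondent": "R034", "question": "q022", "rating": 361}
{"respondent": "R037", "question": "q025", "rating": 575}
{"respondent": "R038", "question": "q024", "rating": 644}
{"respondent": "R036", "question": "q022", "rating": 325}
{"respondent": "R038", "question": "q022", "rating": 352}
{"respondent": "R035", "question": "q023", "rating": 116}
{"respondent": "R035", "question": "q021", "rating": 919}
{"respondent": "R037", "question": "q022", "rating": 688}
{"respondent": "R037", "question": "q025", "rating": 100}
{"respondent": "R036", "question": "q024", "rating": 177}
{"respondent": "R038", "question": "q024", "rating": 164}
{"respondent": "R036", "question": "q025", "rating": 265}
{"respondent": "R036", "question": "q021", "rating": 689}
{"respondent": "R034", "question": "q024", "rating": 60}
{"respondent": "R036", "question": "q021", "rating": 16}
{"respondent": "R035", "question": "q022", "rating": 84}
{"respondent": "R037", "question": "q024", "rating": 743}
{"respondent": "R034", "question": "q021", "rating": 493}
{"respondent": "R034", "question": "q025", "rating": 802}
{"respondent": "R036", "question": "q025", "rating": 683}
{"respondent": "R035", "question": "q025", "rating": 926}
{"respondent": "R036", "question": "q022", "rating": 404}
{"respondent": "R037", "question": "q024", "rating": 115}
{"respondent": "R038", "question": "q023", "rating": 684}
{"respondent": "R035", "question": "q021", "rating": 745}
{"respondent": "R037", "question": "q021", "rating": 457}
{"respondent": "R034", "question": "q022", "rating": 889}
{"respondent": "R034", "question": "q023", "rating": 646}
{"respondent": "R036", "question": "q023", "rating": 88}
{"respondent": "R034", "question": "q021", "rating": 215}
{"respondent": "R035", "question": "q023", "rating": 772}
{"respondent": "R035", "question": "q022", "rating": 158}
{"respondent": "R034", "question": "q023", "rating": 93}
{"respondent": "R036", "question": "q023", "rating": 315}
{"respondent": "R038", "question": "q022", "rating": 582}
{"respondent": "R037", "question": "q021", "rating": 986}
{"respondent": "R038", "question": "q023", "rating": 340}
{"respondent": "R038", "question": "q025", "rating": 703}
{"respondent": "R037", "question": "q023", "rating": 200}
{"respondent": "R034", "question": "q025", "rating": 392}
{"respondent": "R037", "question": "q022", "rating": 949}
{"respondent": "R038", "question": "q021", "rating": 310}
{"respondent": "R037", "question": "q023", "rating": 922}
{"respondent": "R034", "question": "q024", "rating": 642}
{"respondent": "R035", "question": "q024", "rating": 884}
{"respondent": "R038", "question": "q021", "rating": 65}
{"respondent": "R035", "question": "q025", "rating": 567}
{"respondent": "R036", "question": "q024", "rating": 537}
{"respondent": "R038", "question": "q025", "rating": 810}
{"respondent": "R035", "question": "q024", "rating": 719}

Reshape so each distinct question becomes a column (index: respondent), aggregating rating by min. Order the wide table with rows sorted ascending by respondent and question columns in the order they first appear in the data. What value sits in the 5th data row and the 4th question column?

With rows sorted ascending by respondent, row 5 is respondent=R038. question columns in first-appearance order: q022, q025, q024, q023, q021; column 4 is q023.
Long rows with respondent=R038, question=q023: min(684, 340) = 340.

340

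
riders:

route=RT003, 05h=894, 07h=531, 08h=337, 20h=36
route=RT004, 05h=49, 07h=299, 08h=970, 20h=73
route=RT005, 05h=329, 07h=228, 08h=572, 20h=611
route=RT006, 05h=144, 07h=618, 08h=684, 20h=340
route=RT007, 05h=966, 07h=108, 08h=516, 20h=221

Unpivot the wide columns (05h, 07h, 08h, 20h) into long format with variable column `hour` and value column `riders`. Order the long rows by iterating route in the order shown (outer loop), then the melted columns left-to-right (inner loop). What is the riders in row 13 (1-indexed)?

20 rows total (5 × 4). Row 13: index ⌊(13-1)/4⌋ = 3 into route → RT006; (13-1) mod 4 = 0 into the melted columns → 05h.
So row 13 is (RT006, 05h, 144); riders = 144.

144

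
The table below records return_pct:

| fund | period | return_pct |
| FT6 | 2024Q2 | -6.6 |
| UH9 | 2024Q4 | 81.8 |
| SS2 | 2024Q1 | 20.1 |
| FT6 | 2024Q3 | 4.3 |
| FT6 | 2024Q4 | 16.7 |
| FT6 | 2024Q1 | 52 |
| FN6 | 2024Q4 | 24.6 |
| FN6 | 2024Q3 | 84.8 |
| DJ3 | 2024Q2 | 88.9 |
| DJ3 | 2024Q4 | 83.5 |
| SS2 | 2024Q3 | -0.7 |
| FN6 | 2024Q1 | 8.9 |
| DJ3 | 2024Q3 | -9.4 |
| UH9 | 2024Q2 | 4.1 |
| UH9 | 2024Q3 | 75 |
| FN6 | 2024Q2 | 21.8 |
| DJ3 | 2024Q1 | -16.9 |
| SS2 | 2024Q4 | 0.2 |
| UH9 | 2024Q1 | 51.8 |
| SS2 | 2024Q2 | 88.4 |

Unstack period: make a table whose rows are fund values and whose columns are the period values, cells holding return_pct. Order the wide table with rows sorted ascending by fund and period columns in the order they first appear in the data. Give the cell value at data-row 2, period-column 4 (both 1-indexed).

With rows sorted ascending by fund, row 2 is fund=FN6. period columns in first-appearance order: 2024Q2, 2024Q4, 2024Q1, 2024Q3; column 4 is 2024Q3.
Long rows with fund=FN6, period=2024Q3: return_pct = 84.8.

84.8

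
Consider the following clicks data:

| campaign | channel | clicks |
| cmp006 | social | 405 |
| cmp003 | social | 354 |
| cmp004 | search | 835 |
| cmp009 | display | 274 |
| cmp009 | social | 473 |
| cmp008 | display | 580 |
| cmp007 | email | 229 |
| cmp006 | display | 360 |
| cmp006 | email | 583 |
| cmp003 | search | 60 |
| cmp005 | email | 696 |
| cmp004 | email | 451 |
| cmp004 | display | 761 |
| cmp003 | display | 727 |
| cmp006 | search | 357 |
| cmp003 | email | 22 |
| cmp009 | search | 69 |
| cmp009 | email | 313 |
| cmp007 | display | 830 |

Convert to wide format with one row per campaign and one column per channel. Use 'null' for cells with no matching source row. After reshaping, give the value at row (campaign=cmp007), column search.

null

No long-format row has campaign=cmp007 and channel=search, so the cell is null.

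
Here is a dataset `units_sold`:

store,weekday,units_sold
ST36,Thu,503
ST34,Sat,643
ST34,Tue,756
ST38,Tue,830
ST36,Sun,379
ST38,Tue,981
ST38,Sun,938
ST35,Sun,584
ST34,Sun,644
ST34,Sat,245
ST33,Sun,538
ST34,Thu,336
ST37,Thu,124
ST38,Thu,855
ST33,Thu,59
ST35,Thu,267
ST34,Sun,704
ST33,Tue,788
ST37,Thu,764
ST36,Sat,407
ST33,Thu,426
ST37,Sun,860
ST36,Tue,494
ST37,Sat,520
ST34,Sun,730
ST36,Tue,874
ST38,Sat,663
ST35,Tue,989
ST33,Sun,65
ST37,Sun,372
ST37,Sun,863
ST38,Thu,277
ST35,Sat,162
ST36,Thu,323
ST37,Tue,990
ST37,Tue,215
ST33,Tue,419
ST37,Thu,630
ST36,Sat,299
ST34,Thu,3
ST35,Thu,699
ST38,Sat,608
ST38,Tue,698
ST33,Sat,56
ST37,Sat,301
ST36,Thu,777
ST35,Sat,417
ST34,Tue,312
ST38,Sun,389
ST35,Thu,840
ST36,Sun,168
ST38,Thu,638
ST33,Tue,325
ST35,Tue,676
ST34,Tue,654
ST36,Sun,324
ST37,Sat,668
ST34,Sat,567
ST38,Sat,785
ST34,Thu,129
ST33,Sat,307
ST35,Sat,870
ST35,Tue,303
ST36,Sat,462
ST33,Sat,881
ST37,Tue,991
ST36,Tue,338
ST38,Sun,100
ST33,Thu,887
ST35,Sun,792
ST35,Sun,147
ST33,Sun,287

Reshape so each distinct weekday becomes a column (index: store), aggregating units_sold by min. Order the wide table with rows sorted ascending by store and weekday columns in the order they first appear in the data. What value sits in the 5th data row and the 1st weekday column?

With rows sorted ascending by store, row 5 is store=ST37. weekday columns in first-appearance order: Thu, Sat, Tue, Sun; column 1 is Thu.
Long rows with store=ST37, weekday=Thu: min(124, 764, 630) = 124.

124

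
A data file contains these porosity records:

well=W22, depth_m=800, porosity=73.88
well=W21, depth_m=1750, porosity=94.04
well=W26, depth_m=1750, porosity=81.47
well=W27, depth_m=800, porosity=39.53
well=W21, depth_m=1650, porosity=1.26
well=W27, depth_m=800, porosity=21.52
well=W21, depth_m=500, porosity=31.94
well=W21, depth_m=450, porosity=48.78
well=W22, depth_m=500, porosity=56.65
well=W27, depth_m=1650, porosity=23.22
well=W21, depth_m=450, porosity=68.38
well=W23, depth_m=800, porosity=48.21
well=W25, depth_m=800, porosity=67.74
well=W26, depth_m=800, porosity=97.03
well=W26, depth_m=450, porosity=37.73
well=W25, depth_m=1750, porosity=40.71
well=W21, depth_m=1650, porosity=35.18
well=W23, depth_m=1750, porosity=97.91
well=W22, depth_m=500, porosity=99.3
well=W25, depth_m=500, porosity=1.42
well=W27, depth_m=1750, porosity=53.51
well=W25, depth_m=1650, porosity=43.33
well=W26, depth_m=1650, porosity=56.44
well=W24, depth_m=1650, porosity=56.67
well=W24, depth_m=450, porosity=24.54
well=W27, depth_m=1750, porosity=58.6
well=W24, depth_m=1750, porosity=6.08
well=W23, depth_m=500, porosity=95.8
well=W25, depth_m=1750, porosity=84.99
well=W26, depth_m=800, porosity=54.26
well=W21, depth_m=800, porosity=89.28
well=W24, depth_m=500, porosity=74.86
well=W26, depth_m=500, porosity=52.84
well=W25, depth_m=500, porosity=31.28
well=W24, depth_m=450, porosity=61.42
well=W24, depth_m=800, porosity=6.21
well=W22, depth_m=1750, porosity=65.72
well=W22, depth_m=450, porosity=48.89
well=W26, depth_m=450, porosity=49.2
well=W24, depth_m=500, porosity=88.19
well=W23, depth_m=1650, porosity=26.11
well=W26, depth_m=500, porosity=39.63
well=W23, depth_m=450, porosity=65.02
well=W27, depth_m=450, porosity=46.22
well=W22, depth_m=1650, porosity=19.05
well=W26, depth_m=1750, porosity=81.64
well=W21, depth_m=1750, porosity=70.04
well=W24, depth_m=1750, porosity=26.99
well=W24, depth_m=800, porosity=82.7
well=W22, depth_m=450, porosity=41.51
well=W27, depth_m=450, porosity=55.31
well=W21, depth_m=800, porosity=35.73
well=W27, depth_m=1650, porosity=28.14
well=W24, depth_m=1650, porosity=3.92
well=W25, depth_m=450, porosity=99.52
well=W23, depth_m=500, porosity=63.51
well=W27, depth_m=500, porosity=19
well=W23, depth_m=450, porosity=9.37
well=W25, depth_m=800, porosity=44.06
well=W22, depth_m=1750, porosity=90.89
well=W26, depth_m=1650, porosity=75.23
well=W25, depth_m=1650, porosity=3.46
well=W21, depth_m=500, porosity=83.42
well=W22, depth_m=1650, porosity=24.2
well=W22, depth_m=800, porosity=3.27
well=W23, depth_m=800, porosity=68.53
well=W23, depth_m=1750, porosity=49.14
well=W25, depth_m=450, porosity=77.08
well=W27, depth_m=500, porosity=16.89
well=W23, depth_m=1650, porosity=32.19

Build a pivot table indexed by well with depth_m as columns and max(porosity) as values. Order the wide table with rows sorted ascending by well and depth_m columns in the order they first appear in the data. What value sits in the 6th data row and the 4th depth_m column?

With rows sorted ascending by well, row 6 is well=W26. depth_m columns in first-appearance order: 800, 1750, 1650, 500, 450; column 4 is 500.
Long rows with well=W26, depth_m=500: max(52.84, 39.63) = 52.84.

52.84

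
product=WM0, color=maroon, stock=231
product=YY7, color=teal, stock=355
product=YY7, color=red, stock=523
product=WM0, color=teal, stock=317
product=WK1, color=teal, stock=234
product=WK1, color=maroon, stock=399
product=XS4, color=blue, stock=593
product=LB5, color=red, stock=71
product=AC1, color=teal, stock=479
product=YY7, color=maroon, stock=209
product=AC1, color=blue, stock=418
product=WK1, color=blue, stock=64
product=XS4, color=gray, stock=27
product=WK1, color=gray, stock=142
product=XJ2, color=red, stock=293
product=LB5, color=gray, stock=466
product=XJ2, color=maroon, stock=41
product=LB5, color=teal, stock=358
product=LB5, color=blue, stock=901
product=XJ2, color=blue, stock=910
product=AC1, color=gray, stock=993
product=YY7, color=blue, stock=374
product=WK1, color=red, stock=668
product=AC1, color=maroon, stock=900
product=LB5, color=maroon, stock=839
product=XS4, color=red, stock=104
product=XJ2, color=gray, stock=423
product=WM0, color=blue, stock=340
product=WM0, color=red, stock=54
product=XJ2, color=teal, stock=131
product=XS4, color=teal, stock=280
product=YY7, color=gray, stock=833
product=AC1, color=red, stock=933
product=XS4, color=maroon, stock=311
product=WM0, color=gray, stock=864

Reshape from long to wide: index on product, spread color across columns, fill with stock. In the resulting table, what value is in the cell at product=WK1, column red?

668

Wide layout: rows indexed by product, columns are the 5 distinct color values (maroon, teal, red, blue, gray).
Cell (product=WK1, color=red) draws from the long row where product=WK1 and color=red, which has stock=668.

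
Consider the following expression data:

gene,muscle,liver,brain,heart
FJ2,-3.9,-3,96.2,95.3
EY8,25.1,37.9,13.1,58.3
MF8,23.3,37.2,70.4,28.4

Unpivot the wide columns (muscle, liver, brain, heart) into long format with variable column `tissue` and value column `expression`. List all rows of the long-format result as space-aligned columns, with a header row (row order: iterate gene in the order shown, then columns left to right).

gene  tissue  expression
FJ2   muscle  -3.9      
FJ2   liver   -3        
FJ2   brain   96.2      
FJ2   heart   95.3      
EY8   muscle  25.1      
EY8   liver   37.9      
EY8   brain   13.1      
EY8   heart   58.3      
MF8   muscle  23.3      
MF8   liver   37.2      
MF8   brain   70.4      
MF8   heart   28.4      

Each (gene, column) pair becomes one row: 3 × 4 = 12 rows.
For example, (FJ2, muscle) → expression=-3.9.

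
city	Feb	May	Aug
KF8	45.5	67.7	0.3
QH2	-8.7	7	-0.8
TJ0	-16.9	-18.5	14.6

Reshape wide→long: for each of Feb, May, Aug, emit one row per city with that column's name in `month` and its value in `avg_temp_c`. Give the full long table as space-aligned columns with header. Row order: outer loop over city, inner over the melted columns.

Each (city, column) pair becomes one row: 3 × 3 = 9 rows.
For example, (KF8, Feb) → avg_temp_c=45.5.

city  month  avg_temp_c
KF8   Feb    45.5      
KF8   May    67.7      
KF8   Aug    0.3       
QH2   Feb    -8.7      
QH2   May    7         
QH2   Aug    -0.8      
TJ0   Feb    -16.9     
TJ0   May    -18.5     
TJ0   Aug    14.6      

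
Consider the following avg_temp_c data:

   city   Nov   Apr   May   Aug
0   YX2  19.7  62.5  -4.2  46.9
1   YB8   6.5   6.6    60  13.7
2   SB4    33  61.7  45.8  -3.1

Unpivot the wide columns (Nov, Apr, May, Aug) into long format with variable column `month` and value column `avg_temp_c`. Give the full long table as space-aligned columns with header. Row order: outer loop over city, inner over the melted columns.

city  month  avg_temp_c
YX2   Nov    19.7      
YX2   Apr    62.5      
YX2   May    -4.2      
YX2   Aug    46.9      
YB8   Nov    6.5       
YB8   Apr    6.6       
YB8   May    60        
YB8   Aug    13.7      
SB4   Nov    33        
SB4   Apr    61.7      
SB4   May    45.8      
SB4   Aug    -3.1      

Each (city, column) pair becomes one row: 3 × 4 = 12 rows.
For example, (YX2, Nov) → avg_temp_c=19.7.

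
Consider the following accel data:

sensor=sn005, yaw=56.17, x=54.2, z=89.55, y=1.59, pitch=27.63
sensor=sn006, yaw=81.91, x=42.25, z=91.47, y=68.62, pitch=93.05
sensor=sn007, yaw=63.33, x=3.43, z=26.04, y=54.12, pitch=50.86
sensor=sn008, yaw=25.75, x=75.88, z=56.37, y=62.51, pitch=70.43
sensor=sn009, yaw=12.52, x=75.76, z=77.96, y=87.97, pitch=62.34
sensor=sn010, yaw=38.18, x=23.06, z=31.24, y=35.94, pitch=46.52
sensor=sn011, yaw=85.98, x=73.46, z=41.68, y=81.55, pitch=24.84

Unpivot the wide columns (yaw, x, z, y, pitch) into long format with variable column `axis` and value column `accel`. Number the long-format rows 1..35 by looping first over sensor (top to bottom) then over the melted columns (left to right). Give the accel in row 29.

35.94

35 rows total (7 × 5). Row 29: index ⌊(29-1)/5⌋ = 5 into sensor → sn010; (29-1) mod 5 = 3 into the melted columns → y.
So row 29 is (sn010, y, 35.94); accel = 35.94.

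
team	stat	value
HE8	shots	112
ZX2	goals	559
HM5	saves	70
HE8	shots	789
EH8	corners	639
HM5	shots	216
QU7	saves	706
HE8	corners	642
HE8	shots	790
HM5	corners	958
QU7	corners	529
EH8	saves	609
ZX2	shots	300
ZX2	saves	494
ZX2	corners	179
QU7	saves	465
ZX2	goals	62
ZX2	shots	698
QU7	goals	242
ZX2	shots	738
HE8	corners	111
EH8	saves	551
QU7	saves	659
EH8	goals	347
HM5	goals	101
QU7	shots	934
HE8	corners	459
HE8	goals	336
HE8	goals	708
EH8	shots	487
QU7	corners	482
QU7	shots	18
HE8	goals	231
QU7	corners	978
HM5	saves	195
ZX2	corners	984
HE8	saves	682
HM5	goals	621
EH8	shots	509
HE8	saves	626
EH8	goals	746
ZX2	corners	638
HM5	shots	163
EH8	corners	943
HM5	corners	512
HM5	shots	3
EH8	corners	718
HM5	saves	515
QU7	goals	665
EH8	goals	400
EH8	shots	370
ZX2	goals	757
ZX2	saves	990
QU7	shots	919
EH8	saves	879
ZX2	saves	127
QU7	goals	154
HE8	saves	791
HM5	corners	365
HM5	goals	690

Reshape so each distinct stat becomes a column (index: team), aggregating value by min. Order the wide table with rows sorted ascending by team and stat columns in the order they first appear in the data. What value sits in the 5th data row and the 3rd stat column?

With rows sorted ascending by team, row 5 is team=ZX2. stat columns in first-appearance order: shots, goals, saves, corners; column 3 is saves.
Long rows with team=ZX2, stat=saves: min(494, 990, 127) = 127.

127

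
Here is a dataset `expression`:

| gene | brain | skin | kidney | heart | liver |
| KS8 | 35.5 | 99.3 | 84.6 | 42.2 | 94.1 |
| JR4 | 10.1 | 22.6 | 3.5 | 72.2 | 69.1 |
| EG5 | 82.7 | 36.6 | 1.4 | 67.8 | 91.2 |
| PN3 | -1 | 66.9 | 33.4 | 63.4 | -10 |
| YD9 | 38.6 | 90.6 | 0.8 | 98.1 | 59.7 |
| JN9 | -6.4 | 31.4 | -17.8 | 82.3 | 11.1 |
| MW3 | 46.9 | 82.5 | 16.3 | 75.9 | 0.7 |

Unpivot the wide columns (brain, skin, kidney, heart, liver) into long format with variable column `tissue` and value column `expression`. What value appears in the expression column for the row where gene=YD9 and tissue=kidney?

Unpivoting turns each (gene, wide-column) pair into one long row.
The wide cell at row YD9, column kidney holds 0.8, so the long row (YD9, kidney) has expression=0.8.

0.8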